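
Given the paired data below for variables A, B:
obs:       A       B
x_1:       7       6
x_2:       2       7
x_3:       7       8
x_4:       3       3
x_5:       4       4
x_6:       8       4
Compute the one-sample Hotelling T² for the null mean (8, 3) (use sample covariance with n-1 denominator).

Step 1 — sample mean vector:
  mean(A) = (7 + 2 + 7 + 3 + 4 + 8) / 6 = 31/6 = 5.1667
  mean(B) = (6 + 7 + 8 + 3 + 4 + 4) / 6 = 32/6 = 5.3333
  x̄ = (5.1667, 5.3333),  deviation x̄ - mu_0 = (5.1667, 5.3333) - (8, 3) = (-2.8333, 2.3333).

Step 2 — sample covariance matrix, S[i,j] = (1/(n-1)) · Σ_k (x_{k,i} - mean_i) · (x_{k,j} - mean_j), divisor n-1 = 5:
  S[A,A] = ((1.8333)·(1.8333) + (-3.1667)·(-3.1667) + (1.8333)·(1.8333) + (-2.1667)·(-2.1667) + (-1.1667)·(-1.1667) + (2.8333)·(2.8333)) / 5 = 30.8333/5 = 6.1667
  S[A,B] = ((1.8333)·(0.6667) + (-3.1667)·(1.6667) + (1.8333)·(2.6667) + (-2.1667)·(-2.3333) + (-1.1667)·(-1.3333) + (2.8333)·(-1.3333)) / 5 = 3.6667/5 = 0.7333
  S[B,B] = ((0.6667)·(0.6667) + (1.6667)·(1.6667) + (2.6667)·(2.6667) + (-2.3333)·(-2.3333) + (-1.3333)·(-1.3333) + (-1.3333)·(-1.3333)) / 5 = 19.3333/5 = 3.8667
  S = [[6.1667, 0.7333],
 [0.7333, 3.8667]].

Step 3 — invert S. det(S) = 6.1667·3.8667 - (0.7333)² = 23.3067.
  S^{-1} = (1/det) · [[d, -b], [-b, a]] = [[0.1659, -0.0315],
 [-0.0315, 0.2646]].

Step 4 — quadratic form (x̄ - mu_0)^T · S^{-1} · (x̄ - mu_0):
  S^{-1} · (x̄ - mu_0) = (-0.5435, 0.7065),
  (x̄ - mu_0)^T · [...] = (-2.8333)·(-0.5435) + (2.3333)·(0.7065) = 3.1884.

Step 5 — scale by n: T² = 6 · 3.1884 = 19.1304.

T² ≈ 19.1304


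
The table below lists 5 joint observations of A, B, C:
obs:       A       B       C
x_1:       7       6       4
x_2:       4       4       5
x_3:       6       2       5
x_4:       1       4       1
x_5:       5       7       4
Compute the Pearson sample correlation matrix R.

Step 1 — column means:
  mean(A) = (7 + 4 + 6 + 1 + 5) / 5 = 23/5 = 4.6
  mean(B) = (6 + 4 + 2 + 4 + 7) / 5 = 23/5 = 4.6
  mean(C) = (4 + 5 + 5 + 1 + 4) / 5 = 19/5 = 3.8

Step 2 — sample variances and covariances s[i,j] = (1/(n-1)) · Σ_k (x_{k,i} - mean_i) · (x_{k,j} - mean_j), with n-1 = 4:
  s[A,A] = ((2.4)·(2.4) + (-0.6)·(-0.6) + (1.4)·(1.4) + (-3.6)·(-3.6) + (0.4)·(0.4)) / 4 = 21.2/4 = 5.3
  s[A,B] = ((2.4)·(1.4) + (-0.6)·(-0.6) + (1.4)·(-2.6) + (-3.6)·(-0.6) + (0.4)·(2.4)) / 4 = 3.2/4 = 0.8
  s[A,C] = ((2.4)·(0.2) + (-0.6)·(1.2) + (1.4)·(1.2) + (-3.6)·(-2.8) + (0.4)·(0.2)) / 4 = 11.6/4 = 2.9
  s[B,B] = ((1.4)·(1.4) + (-0.6)·(-0.6) + (-2.6)·(-2.6) + (-0.6)·(-0.6) + (2.4)·(2.4)) / 4 = 15.2/4 = 3.8
  s[B,C] = ((1.4)·(0.2) + (-0.6)·(1.2) + (-2.6)·(1.2) + (-0.6)·(-2.8) + (2.4)·(0.2)) / 4 = -1.4/4 = -0.35
  s[C,C] = ((0.2)·(0.2) + (1.2)·(1.2) + (1.2)·(1.2) + (-2.8)·(-2.8) + (0.2)·(0.2)) / 4 = 10.8/4 = 2.7
  Sample standard deviations s_i = √(s[i,i]):
  s(A) = √(5.3) = 2.3022
  s(B) = √(3.8) = 1.9494
  s(C) = √(2.7) = 1.6432

Step 3 — r_{ij} = s_{ij} / (s_i · s_j):
  r[A,A] = 1 (diagonal).
  r[A,B] = 0.8 / (2.3022 · 1.9494) = 0.8 / 4.4878 = 0.1783
  r[A,C] = 2.9 / (2.3022 · 1.6432) = 2.9 / 3.7829 = 0.7666
  r[B,B] = 1 (diagonal).
  r[B,C] = -0.35 / (1.9494 · 1.6432) = -0.35 / 3.2031 = -0.1093
  r[C,C] = 1 (diagonal).

R is symmetric with unit diagonal. Assembling:

R = [[1, 0.1783, 0.7666],
 [0.1783, 1, -0.1093],
 [0.7666, -0.1093, 1]]


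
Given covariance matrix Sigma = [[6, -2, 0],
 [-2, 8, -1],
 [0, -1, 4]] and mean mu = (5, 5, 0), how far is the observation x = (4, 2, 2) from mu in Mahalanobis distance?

Step 1 — centre the observation: (x - mu) = (-1, -3, 2).

Step 2 — invert Sigma (cofactor / det for 3×3, or solve directly):
  Sigma^{-1} = [[0.1824, 0.0471, 0.0118],
 [0.0471, 0.1412, 0.0353],
 [0.0118, 0.0353, 0.2588]].

Step 3 — form the quadratic (x - mu)^T · Sigma^{-1} · (x - mu):
  Sigma^{-1} · (x - mu) = (-0.3, -0.4, 0.4).
  (x - mu)^T · [Sigma^{-1} · (x - mu)] = (-1)·(-0.3) + (-3)·(-0.4) + (2)·(0.4) = 2.3.

Step 4 — take square root: d = √(2.3) ≈ 1.5166.

d(x, mu) = √(2.3) ≈ 1.5166


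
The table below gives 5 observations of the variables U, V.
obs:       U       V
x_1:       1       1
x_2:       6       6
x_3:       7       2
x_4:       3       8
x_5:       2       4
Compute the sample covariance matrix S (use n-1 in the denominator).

Step 1 — column means:
  mean(U) = (1 + 6 + 7 + 3 + 2) / 5 = 19/5 = 3.8
  mean(V) = (1 + 6 + 2 + 8 + 4) / 5 = 21/5 = 4.2

Step 2 — sample covariance S[i,j] = (1/(n-1)) · Σ_k (x_{k,i} - mean_i) · (x_{k,j} - mean_j), with n-1 = 4.
  S[U,U] = ((-2.8)·(-2.8) + (2.2)·(2.2) + (3.2)·(3.2) + (-0.8)·(-0.8) + (-1.8)·(-1.8)) / 4 = 26.8/4 = 6.7
  S[U,V] = ((-2.8)·(-3.2) + (2.2)·(1.8) + (3.2)·(-2.2) + (-0.8)·(3.8) + (-1.8)·(-0.2)) / 4 = 3.2/4 = 0.8
  S[V,V] = ((-3.2)·(-3.2) + (1.8)·(1.8) + (-2.2)·(-2.2) + (3.8)·(3.8) + (-0.2)·(-0.2)) / 4 = 32.8/4 = 8.2

S is symmetric (S[j,i] = S[i,j]). Assembling:

S = [[6.7, 0.8],
 [0.8, 8.2]]


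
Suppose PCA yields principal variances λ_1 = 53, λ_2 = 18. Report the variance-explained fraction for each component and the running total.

Step 1 — total variance = trace(Sigma) = Σ λ_i = 53 + 18 = 71.

Step 2 — fraction explained by component i = λ_i / Σ λ:
  PC1: 53/71 = 0.7465
  PC2: 18/71 = 0.2535

Step 3 — cumulative fraction after k components = (λ_1 + ... + λ_k) / Σ λ:
  k = 1: 53/71 = 0.7465
  k = 2: (53 + 18)/71 = 71/71 = 1

Summary (fraction, with percent):

explained: PC1 0.7465 (74.65%), PC2 0.2535 (25.35%);  cumulative: 0.7465, 1


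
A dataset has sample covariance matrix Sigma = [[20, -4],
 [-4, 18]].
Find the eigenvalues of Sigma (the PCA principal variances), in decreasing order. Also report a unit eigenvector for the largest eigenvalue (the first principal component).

Step 1 — characteristic polynomial of 2×2 Sigma:
  det(Sigma - λI) = λ² - trace · λ + det = 0.
  trace = 20 + 18 = 38, det = 20·18 - (-4)² = 344.
Step 2 — discriminant:
  Δ = trace² - 4·det = 1444 - 1376 = 68.
Step 3 — eigenvalues:
  λ = (trace ± √Δ)/2 = (38 ± 8.2462)/2,
  λ_1 = 23.1231,  λ_2 = 14.8769.

Step 4 — unit eigenvector for λ_1: solve (Sigma - λ_1 I)v = 0. First row:
  (20 - 23.1231)·v_x + (-4)·v_y = 0, i.e. (-3.1231)·v_x + (-4)·v_y = 0,
  so v ∝ (b, λ_1 - a) = (-4, 3.1231); multiply by -1 so the first entry is positive: u = (4, -3.1231).
  ||u|| = √((4)² + (-3.1231)²) = √(25.7538) ≈ 5.0748,
  v_1 = u/||u|| ≈ (0.7882, -0.6154) (||v_1|| = 1).

λ_1 = 23.1231,  λ_2 = 14.8769;  v_1 ≈ (0.7882, -0.6154)


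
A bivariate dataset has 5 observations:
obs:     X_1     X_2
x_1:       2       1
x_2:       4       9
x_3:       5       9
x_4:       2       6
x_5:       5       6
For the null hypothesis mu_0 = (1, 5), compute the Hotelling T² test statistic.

Step 1 — sample mean vector:
  mean(X_1) = (2 + 4 + 5 + 2 + 5) / 5 = 18/5 = 3.6
  mean(X_2) = (1 + 9 + 9 + 6 + 6) / 5 = 31/5 = 6.2
  x̄ = (3.6, 6.2),  deviation x̄ - mu_0 = (3.6, 6.2) - (1, 5) = (2.6, 1.2).

Step 2 — sample covariance matrix, S[i,j] = (1/(n-1)) · Σ_k (x_{k,i} - mean_i) · (x_{k,j} - mean_j), divisor n-1 = 4:
  S[X_1,X_1] = ((-1.6)·(-1.6) + (0.4)·(0.4) + (1.4)·(1.4) + (-1.6)·(-1.6) + (1.4)·(1.4)) / 4 = 9.2/4 = 2.3
  S[X_1,X_2] = ((-1.6)·(-5.2) + (0.4)·(2.8) + (1.4)·(2.8) + (-1.6)·(-0.2) + (1.4)·(-0.2)) / 4 = 13.4/4 = 3.35
  S[X_2,X_2] = ((-5.2)·(-5.2) + (2.8)·(2.8) + (2.8)·(2.8) + (-0.2)·(-0.2) + (-0.2)·(-0.2)) / 4 = 42.8/4 = 10.7
  S = [[2.3, 3.35],
 [3.35, 10.7]].

Step 3 — invert S. det(S) = 2.3·10.7 - (3.35)² = 13.3875.
  S^{-1} = (1/det) · [[d, -b], [-b, a]] = [[0.7993, -0.2502],
 [-0.2502, 0.1718]].

Step 4 — quadratic form (x̄ - mu_0)^T · S^{-1} · (x̄ - mu_0):
  S^{-1} · (x̄ - mu_0) = (1.7778, -0.4444),
  (x̄ - mu_0)^T · [...] = (2.6)·(1.7778) + (1.2)·(-0.4444) = 4.0889.

Step 5 — scale by n: T² = 5 · 4.0889 = 20.4444.

T² ≈ 20.4444


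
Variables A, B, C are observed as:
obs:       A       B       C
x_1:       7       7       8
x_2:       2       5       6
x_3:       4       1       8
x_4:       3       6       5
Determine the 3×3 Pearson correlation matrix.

Step 1 — column means:
  mean(A) = (7 + 2 + 4 + 3) / 4 = 16/4 = 4
  mean(B) = (7 + 5 + 1 + 6) / 4 = 19/4 = 4.75
  mean(C) = (8 + 6 + 8 + 5) / 4 = 27/4 = 6.75

Step 2 — sample variances and covariances s[i,j] = (1/(n-1)) · Σ_k (x_{k,i} - mean_i) · (x_{k,j} - mean_j), with n-1 = 3:
  s[A,A] = ((3)·(3) + (-2)·(-2) + (0)·(0) + (-1)·(-1)) / 3 = 14/3 = 4.6667
  s[A,B] = ((3)·(2.25) + (-2)·(0.25) + (0)·(-3.75) + (-1)·(1.25)) / 3 = 5/3 = 1.6667
  s[A,C] = ((3)·(1.25) + (-2)·(-0.75) + (0)·(1.25) + (-1)·(-1.75)) / 3 = 7/3 = 2.3333
  s[B,B] = ((2.25)·(2.25) + (0.25)·(0.25) + (-3.75)·(-3.75) + (1.25)·(1.25)) / 3 = 20.75/3 = 6.9167
  s[B,C] = ((2.25)·(1.25) + (0.25)·(-0.75) + (-3.75)·(1.25) + (1.25)·(-1.75)) / 3 = -4.25/3 = -1.4167
  s[C,C] = ((1.25)·(1.25) + (-0.75)·(-0.75) + (1.25)·(1.25) + (-1.75)·(-1.75)) / 3 = 6.75/3 = 2.25
  Sample standard deviations s_i = √(s[i,i]):
  s(A) = √(4.6667) = 2.1602
  s(B) = √(6.9167) = 2.63
  s(C) = √(2.25) = 1.5

Step 3 — r_{ij} = s_{ij} / (s_i · s_j):
  r[A,A] = 1 (diagonal).
  r[A,B] = 1.6667 / (2.1602 · 2.63) = 1.6667 / 5.6814 = 0.2934
  r[A,C] = 2.3333 / (2.1602 · 1.5) = 2.3333 / 3.2404 = 0.7201
  r[B,B] = 1 (diagonal).
  r[B,C] = -1.4167 / (2.63 · 1.5) = -1.4167 / 3.9449 = -0.3591
  r[C,C] = 1 (diagonal).

R is symmetric with unit diagonal. Assembling:

R = [[1, 0.2934, 0.7201],
 [0.2934, 1, -0.3591],
 [0.7201, -0.3591, 1]]


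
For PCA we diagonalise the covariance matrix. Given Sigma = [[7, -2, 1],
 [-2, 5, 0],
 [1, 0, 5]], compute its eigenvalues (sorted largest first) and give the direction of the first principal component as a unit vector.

Step 1 — characteristic polynomial p(λ) = det(λI - Sigma) = λ³ - tr·λ² + c_1·λ - det, where tr = trace, c_1 = sum of the principal 2×2 minors, det = det(Sigma):
  tr = 7 + 5 + 5 = 17,
  c_1 = (7·5 - (-2)²) + (7·5 - (1)²) + (5·5 - (0)²) = 31 + 34 + 25 = 90,
  det = 7·(5·5 - (0)²) - (-2)·((-2)·5 - (0)·(1)) + (1)·((-2)·(0) - 5·(1)) = 7·(25) - (-2)·(-10) + (1)·(-5) = 150.
  So p(λ) = λ³ - 17λ² + 90λ - 150.
Step 2 — look for an integer root (rational root theorem: any rational root is an integer divisor of 150). Testing λ = 5:
  p(5) = 125 - 425 + 450 - 150 = 0  ✓
  Dividing out (λ - 5): p(λ) = (λ - 5)(λ² - 12λ + 30).
Step 3 — remaining eigenvalues from the quadratic λ² - 12λ + 30 = 0:
  Δ = 12² - 4·30 = 144 - 120 = 24,  λ = (12 ± √24)/2 = (12 ± 4.899)/2 ≈ 8.4495 or 3.5505.
  Sorted: λ_1 = 8.4495,  λ_2 = 5,  λ_3 = 3.5505  (check: sum = 17 = tr ✓).

Step 4 — unit eigenvector for λ_1 ≈ 8.4495: v spans the null space of (Sigma - λ_1 I), whose rows are
  r_1 = (-1.4495, -2, 1),  r_2 = (-2, -3.4495, 0),  r_3 = (1, 0, -3.4495).
  v is orthogonal to every row, so take v ∝ r_1 × r_2 = ((-2)·(0) - (1)·(-3.4495), (1)·(-2) - (-1.4495)·(0), (-1.4495)·(-3.4495) - (-2)·(-2)) ≈ (3.4495, -2, 1).
  Let u = (3.4495, -2, 1).
  ||u|| = √((3.4495)² + (-2)² + (1)²) = √(16.899) ≈ 4.1108,  v_1 = u/||u|| ≈ (0.8391, -0.4865, 0.2433) (||v_1|| = 1).

λ_1 = 8.4495,  λ_2 = 5,  λ_3 = 3.5505;  v_1 ≈ (0.8391, -0.4865, 0.2433)


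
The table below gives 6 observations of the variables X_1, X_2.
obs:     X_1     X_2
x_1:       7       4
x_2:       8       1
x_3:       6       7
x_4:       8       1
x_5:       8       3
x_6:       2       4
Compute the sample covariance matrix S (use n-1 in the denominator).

Step 1 — column means:
  mean(X_1) = (7 + 8 + 6 + 8 + 8 + 2) / 6 = 39/6 = 6.5
  mean(X_2) = (4 + 1 + 7 + 1 + 3 + 4) / 6 = 20/6 = 3.3333

Step 2 — sample covariance S[i,j] = (1/(n-1)) · Σ_k (x_{k,i} - mean_i) · (x_{k,j} - mean_j), with n-1 = 5.
  S[X_1,X_1] = ((0.5)·(0.5) + (1.5)·(1.5) + (-0.5)·(-0.5) + (1.5)·(1.5) + (1.5)·(1.5) + (-4.5)·(-4.5)) / 5 = 27.5/5 = 5.5
  S[X_1,X_2] = ((0.5)·(0.6667) + (1.5)·(-2.3333) + (-0.5)·(3.6667) + (1.5)·(-2.3333) + (1.5)·(-0.3333) + (-4.5)·(0.6667)) / 5 = -12/5 = -2.4
  S[X_2,X_2] = ((0.6667)·(0.6667) + (-2.3333)·(-2.3333) + (3.6667)·(3.6667) + (-2.3333)·(-2.3333) + (-0.3333)·(-0.3333) + (0.6667)·(0.6667)) / 5 = 25.3333/5 = 5.0667

S is symmetric (S[j,i] = S[i,j]). Assembling:

S = [[5.5, -2.4],
 [-2.4, 5.0667]]


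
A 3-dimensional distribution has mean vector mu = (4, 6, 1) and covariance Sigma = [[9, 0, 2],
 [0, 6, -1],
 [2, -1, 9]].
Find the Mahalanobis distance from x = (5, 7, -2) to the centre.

Step 1 — centre the observation: (x - mu) = (1, 1, -3).

Step 2 — invert Sigma (cofactor / det for 3×3, or solve directly):
  Sigma^{-1} = [[0.117, -0.0044, -0.0265],
 [-0.0044, 0.17, 0.0199],
 [-0.0265, 0.0199, 0.1192]].

Step 3 — form the quadratic (x - mu)^T · Sigma^{-1} · (x - mu):
  Sigma^{-1} · (x - mu) = (0.1921, 0.106, -0.3642).
  (x - mu)^T · [Sigma^{-1} · (x - mu)] = (1)·(0.1921) + (1)·(0.106) + (-3)·(-0.3642) = 1.3907.

Step 4 — take square root: d = √(1.3907) ≈ 1.1793.

d(x, mu) = √(1.3907) ≈ 1.1793


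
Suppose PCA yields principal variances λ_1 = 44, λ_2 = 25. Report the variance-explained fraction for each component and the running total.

Step 1 — total variance = trace(Sigma) = Σ λ_i = 44 + 25 = 69.

Step 2 — fraction explained by component i = λ_i / Σ λ:
  PC1: 44/69 = 0.6377
  PC2: 25/69 = 0.3623

Step 3 — cumulative fraction after k components = (λ_1 + ... + λ_k) / Σ λ:
  k = 1: 44/69 = 0.6377
  k = 2: (44 + 25)/69 = 69/69 = 1

Summary (fraction, with percent):

explained: PC1 0.6377 (63.77%), PC2 0.3623 (36.23%);  cumulative: 0.6377, 1


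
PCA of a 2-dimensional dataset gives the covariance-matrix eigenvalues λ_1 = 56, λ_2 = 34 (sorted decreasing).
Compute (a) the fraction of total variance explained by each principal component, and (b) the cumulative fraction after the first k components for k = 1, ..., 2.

Step 1 — total variance = trace(Sigma) = Σ λ_i = 56 + 34 = 90.

Step 2 — fraction explained by component i = λ_i / Σ λ:
  PC1: 56/90 = 0.6222
  PC2: 34/90 = 0.3778

Step 3 — cumulative fraction after k components = (λ_1 + ... + λ_k) / Σ λ:
  k = 1: 56/90 = 0.6222
  k = 2: (56 + 34)/90 = 90/90 = 1

Summary (fraction, with percent):

explained: PC1 0.6222 (62.22%), PC2 0.3778 (37.78%);  cumulative: 0.6222, 1


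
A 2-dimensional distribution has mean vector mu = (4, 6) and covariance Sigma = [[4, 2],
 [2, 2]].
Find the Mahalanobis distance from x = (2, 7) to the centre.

Step 1 — centre the observation: (x - mu) = (-2, 1).

Step 2 — invert Sigma. det(Sigma) = 4·2 - (2)² = 4.
  Sigma^{-1} = (1/det) · [[d, -b], [-b, a]] = [[0.5, -0.5],
 [-0.5, 1]].

Step 3 — form the quadratic (x - mu)^T · Sigma^{-1} · (x - mu):
  Sigma^{-1} · (x - mu) = (-1.5, 2).
  (x - mu)^T · [Sigma^{-1} · (x - mu)] = (-2)·(-1.5) + (1)·(2) = 5.

Step 4 — take square root: d = √(5) ≈ 2.2361.

d(x, mu) = √(5) ≈ 2.2361


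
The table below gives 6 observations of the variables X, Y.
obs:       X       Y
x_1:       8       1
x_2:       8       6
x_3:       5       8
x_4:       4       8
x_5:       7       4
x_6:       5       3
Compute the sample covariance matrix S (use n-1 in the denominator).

Step 1 — column means:
  mean(X) = (8 + 8 + 5 + 4 + 7 + 5) / 6 = 37/6 = 6.1667
  mean(Y) = (1 + 6 + 8 + 8 + 4 + 3) / 6 = 30/6 = 5

Step 2 — sample covariance S[i,j] = (1/(n-1)) · Σ_k (x_{k,i} - mean_i) · (x_{k,j} - mean_j), with n-1 = 5.
  S[X,X] = ((1.8333)·(1.8333) + (1.8333)·(1.8333) + (-1.1667)·(-1.1667) + (-2.1667)·(-2.1667) + (0.8333)·(0.8333) + (-1.1667)·(-1.1667)) / 5 = 14.8333/5 = 2.9667
  S[X,Y] = ((1.8333)·(-4) + (1.8333)·(1) + (-1.1667)·(3) + (-2.1667)·(3) + (0.8333)·(-1) + (-1.1667)·(-2)) / 5 = -14/5 = -2.8
  S[Y,Y] = ((-4)·(-4) + (1)·(1) + (3)·(3) + (3)·(3) + (-1)·(-1) + (-2)·(-2)) / 5 = 40/5 = 8

S is symmetric (S[j,i] = S[i,j]). Assembling:

S = [[2.9667, -2.8],
 [-2.8, 8]]


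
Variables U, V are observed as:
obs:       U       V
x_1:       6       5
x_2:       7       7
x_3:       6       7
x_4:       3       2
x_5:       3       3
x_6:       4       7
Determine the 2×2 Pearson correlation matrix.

Step 1 — column means:
  mean(U) = (6 + 7 + 6 + 3 + 3 + 4) / 6 = 29/6 = 4.8333
  mean(V) = (5 + 7 + 7 + 2 + 3 + 7) / 6 = 31/6 = 5.1667

Step 2 — sample variances and covariances s[i,j] = (1/(n-1)) · Σ_k (x_{k,i} - mean_i) · (x_{k,j} - mean_j), with n-1 = 5:
  s[U,U] = ((1.1667)·(1.1667) + (2.1667)·(2.1667) + (1.1667)·(1.1667) + (-1.8333)·(-1.8333) + (-1.8333)·(-1.8333) + (-0.8333)·(-0.8333)) / 5 = 14.8333/5 = 2.9667
  s[U,V] = ((1.1667)·(-0.1667) + (2.1667)·(1.8333) + (1.1667)·(1.8333) + (-1.8333)·(-3.1667) + (-1.8333)·(-2.1667) + (-0.8333)·(1.8333)) / 5 = 14.1667/5 = 2.8333
  s[V,V] = ((-0.1667)·(-0.1667) + (1.8333)·(1.8333) + (1.8333)·(1.8333) + (-3.1667)·(-3.1667) + (-2.1667)·(-2.1667) + (1.8333)·(1.8333)) / 5 = 24.8333/5 = 4.9667
  Sample standard deviations s_i = √(s[i,i]):
  s(U) = √(2.9667) = 1.7224
  s(V) = √(4.9667) = 2.2286

Step 3 — r_{ij} = s_{ij} / (s_i · s_j):
  r[U,U] = 1 (diagonal).
  r[U,V] = 2.8333 / (1.7224 · 2.2286) = 2.8333 / 3.8385 = 0.7381
  r[V,V] = 1 (diagonal).

R is symmetric with unit diagonal. Assembling:

R = [[1, 0.7381],
 [0.7381, 1]]


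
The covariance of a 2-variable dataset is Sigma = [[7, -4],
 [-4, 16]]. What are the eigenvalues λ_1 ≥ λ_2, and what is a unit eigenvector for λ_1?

Step 1 — characteristic polynomial of 2×2 Sigma:
  det(Sigma - λI) = λ² - trace · λ + det = 0.
  trace = 7 + 16 = 23, det = 7·16 - (-4)² = 96.
Step 2 — discriminant:
  Δ = trace² - 4·det = 529 - 384 = 145.
Step 3 — eigenvalues:
  λ = (trace ± √Δ)/2 = (23 ± 12.0416)/2,
  λ_1 = 17.5208,  λ_2 = 5.4792.

Step 4 — unit eigenvector for λ_1: solve (Sigma - λ_1 I)v = 0. First row:
  (7 - 17.5208)·v_x + (-4)·v_y = 0, i.e. (-10.5208)·v_x + (-4)·v_y = 0,
  so v ∝ (b, λ_1 - a) = (-4, 10.5208); multiply by -1 so the first entry is positive: u = (4, -10.5208).
  ||u|| = √((4)² + (-10.5208)²) = √(126.6872) ≈ 11.2555,
  v_1 = u/||u|| ≈ (0.3554, -0.9347) (||v_1|| = 1).

λ_1 = 17.5208,  λ_2 = 5.4792;  v_1 ≈ (0.3554, -0.9347)


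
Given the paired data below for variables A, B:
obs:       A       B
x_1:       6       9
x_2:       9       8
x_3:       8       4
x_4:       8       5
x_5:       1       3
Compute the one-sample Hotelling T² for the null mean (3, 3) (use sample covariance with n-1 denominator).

Step 1 — sample mean vector:
  mean(A) = (6 + 9 + 8 + 8 + 1) / 5 = 32/5 = 6.4
  mean(B) = (9 + 8 + 4 + 5 + 3) / 5 = 29/5 = 5.8
  x̄ = (6.4, 5.8),  deviation x̄ - mu_0 = (6.4, 5.8) - (3, 3) = (3.4, 2.8).

Step 2 — sample covariance matrix, S[i,j] = (1/(n-1)) · Σ_k (x_{k,i} - mean_i) · (x_{k,j} - mean_j), divisor n-1 = 4:
  S[A,A] = ((-0.4)·(-0.4) + (2.6)·(2.6) + (1.6)·(1.6) + (1.6)·(1.6) + (-5.4)·(-5.4)) / 4 = 41.2/4 = 10.3
  S[A,B] = ((-0.4)·(3.2) + (2.6)·(2.2) + (1.6)·(-1.8) + (1.6)·(-0.8) + (-5.4)·(-2.8)) / 4 = 15.4/4 = 3.85
  S[B,B] = ((3.2)·(3.2) + (2.2)·(2.2) + (-1.8)·(-1.8) + (-0.8)·(-0.8) + (-2.8)·(-2.8)) / 4 = 26.8/4 = 6.7
  S = [[10.3, 3.85],
 [3.85, 6.7]].

Step 3 — invert S. det(S) = 10.3·6.7 - (3.85)² = 54.1875.
  S^{-1} = (1/det) · [[d, -b], [-b, a]] = [[0.1236, -0.071],
 [-0.071, 0.1901]].

Step 4 — quadratic form (x̄ - mu_0)^T · S^{-1} · (x̄ - mu_0):
  S^{-1} · (x̄ - mu_0) = (0.2215, 0.2907),
  (x̄ - mu_0)^T · [...] = (3.4)·(0.2215) + (2.8)·(0.2907) = 1.5668.

Step 5 — scale by n: T² = 5 · 1.5668 = 7.8339.

T² ≈ 7.8339


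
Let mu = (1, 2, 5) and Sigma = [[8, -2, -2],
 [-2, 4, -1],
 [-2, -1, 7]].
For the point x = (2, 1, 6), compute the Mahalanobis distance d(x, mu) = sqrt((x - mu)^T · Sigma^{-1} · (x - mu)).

Step 1 — centre the observation: (x - mu) = (1, -1, 1).

Step 2 — invert Sigma (cofactor / det for 3×3, or solve directly):
  Sigma^{-1} = [[0.1646, 0.0976, 0.061],
 [0.0976, 0.3171, 0.0732],
 [0.061, 0.0732, 0.1707]].

Step 3 — form the quadratic (x - mu)^T · Sigma^{-1} · (x - mu):
  Sigma^{-1} · (x - mu) = (0.128, -0.1463, 0.1585).
  (x - mu)^T · [Sigma^{-1} · (x - mu)] = (1)·(0.128) + (-1)·(-0.1463) + (1)·(0.1585) = 0.4329.

Step 4 — take square root: d = √(0.4329) ≈ 0.658.

d(x, mu) = √(0.4329) ≈ 0.658


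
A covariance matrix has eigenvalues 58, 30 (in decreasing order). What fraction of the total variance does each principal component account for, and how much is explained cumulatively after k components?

Step 1 — total variance = trace(Sigma) = Σ λ_i = 58 + 30 = 88.

Step 2 — fraction explained by component i = λ_i / Σ λ:
  PC1: 58/88 = 0.6591
  PC2: 30/88 = 0.3409

Step 3 — cumulative fraction after k components = (λ_1 + ... + λ_k) / Σ λ:
  k = 1: 58/88 = 0.6591
  k = 2: (58 + 30)/88 = 88/88 = 1

Summary (fraction, with percent):

explained: PC1 0.6591 (65.91%), PC2 0.3409 (34.09%);  cumulative: 0.6591, 1


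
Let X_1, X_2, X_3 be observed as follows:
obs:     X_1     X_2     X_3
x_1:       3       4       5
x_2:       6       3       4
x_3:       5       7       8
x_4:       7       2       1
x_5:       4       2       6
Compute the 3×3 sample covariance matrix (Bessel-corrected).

Step 1 — column means:
  mean(X_1) = (3 + 6 + 5 + 7 + 4) / 5 = 25/5 = 5
  mean(X_2) = (4 + 3 + 7 + 2 + 2) / 5 = 18/5 = 3.6
  mean(X_3) = (5 + 4 + 8 + 1 + 6) / 5 = 24/5 = 4.8

Step 2 — sample covariance S[i,j] = (1/(n-1)) · Σ_k (x_{k,i} - mean_i) · (x_{k,j} - mean_j), with n-1 = 4.
  S[X_1,X_1] = ((-2)·(-2) + (1)·(1) + (0)·(0) + (2)·(2) + (-1)·(-1)) / 4 = 10/4 = 2.5
  S[X_1,X_2] = ((-2)·(0.4) + (1)·(-0.6) + (0)·(3.4) + (2)·(-1.6) + (-1)·(-1.6)) / 4 = -3/4 = -0.75
  S[X_1,X_3] = ((-2)·(0.2) + (1)·(-0.8) + (0)·(3.2) + (2)·(-3.8) + (-1)·(1.2)) / 4 = -10/4 = -2.5
  S[X_2,X_2] = ((0.4)·(0.4) + (-0.6)·(-0.6) + (3.4)·(3.4) + (-1.6)·(-1.6) + (-1.6)·(-1.6)) / 4 = 17.2/4 = 4.3
  S[X_2,X_3] = ((0.4)·(0.2) + (-0.6)·(-0.8) + (3.4)·(3.2) + (-1.6)·(-3.8) + (-1.6)·(1.2)) / 4 = 15.6/4 = 3.9
  S[X_3,X_3] = ((0.2)·(0.2) + (-0.8)·(-0.8) + (3.2)·(3.2) + (-3.8)·(-3.8) + (1.2)·(1.2)) / 4 = 26.8/4 = 6.7

S is symmetric (S[j,i] = S[i,j]). Assembling:

S = [[2.5, -0.75, -2.5],
 [-0.75, 4.3, 3.9],
 [-2.5, 3.9, 6.7]]


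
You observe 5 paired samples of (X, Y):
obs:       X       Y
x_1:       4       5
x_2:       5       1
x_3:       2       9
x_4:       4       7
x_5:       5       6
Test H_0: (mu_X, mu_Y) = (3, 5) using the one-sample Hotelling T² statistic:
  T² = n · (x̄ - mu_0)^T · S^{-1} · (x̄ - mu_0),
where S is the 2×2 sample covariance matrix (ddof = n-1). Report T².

Step 1 — sample mean vector:
  mean(X) = (4 + 5 + 2 + 4 + 5) / 5 = 20/5 = 4
  mean(Y) = (5 + 1 + 9 + 7 + 6) / 5 = 28/5 = 5.6
  x̄ = (4, 5.6),  deviation x̄ - mu_0 = (4, 5.6) - (3, 5) = (1, 0.6).

Step 2 — sample covariance matrix, S[i,j] = (1/(n-1)) · Σ_k (x_{k,i} - mean_i) · (x_{k,j} - mean_j), divisor n-1 = 4:
  S[X,X] = ((0)·(0) + (1)·(1) + (-2)·(-2) + (0)·(0) + (1)·(1)) / 4 = 6/4 = 1.5
  S[X,Y] = ((0)·(-0.6) + (1)·(-4.6) + (-2)·(3.4) + (0)·(1.4) + (1)·(0.4)) / 4 = -11/4 = -2.75
  S[Y,Y] = ((-0.6)·(-0.6) + (-4.6)·(-4.6) + (3.4)·(3.4) + (1.4)·(1.4) + (0.4)·(0.4)) / 4 = 35.2/4 = 8.8
  S = [[1.5, -2.75],
 [-2.75, 8.8]].

Step 3 — invert S. det(S) = 1.5·8.8 - (-2.75)² = 5.6375.
  S^{-1} = (1/det) · [[d, -b], [-b, a]] = [[1.561, 0.4878],
 [0.4878, 0.2661]].

Step 4 — quadratic form (x̄ - mu_0)^T · S^{-1} · (x̄ - mu_0):
  S^{-1} · (x̄ - mu_0) = (1.8537, 0.6475),
  (x̄ - mu_0)^T · [...] = (1)·(1.8537) + (0.6)·(0.6475) = 2.2421.

Step 5 — scale by n: T² = 5 · 2.2421 = 11.2106.

T² ≈ 11.2106


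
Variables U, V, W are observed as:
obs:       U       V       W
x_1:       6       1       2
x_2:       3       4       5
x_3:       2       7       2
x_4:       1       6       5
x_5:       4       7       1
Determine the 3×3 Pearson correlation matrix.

Step 1 — column means:
  mean(U) = (6 + 3 + 2 + 1 + 4) / 5 = 16/5 = 3.2
  mean(V) = (1 + 4 + 7 + 6 + 7) / 5 = 25/5 = 5
  mean(W) = (2 + 5 + 2 + 5 + 1) / 5 = 15/5 = 3

Step 2 — sample variances and covariances s[i,j] = (1/(n-1)) · Σ_k (x_{k,i} - mean_i) · (x_{k,j} - mean_j), with n-1 = 4:
  s[U,U] = ((2.8)·(2.8) + (-0.2)·(-0.2) + (-1.2)·(-1.2) + (-2.2)·(-2.2) + (0.8)·(0.8)) / 4 = 14.8/4 = 3.7
  s[U,V] = ((2.8)·(-4) + (-0.2)·(-1) + (-1.2)·(2) + (-2.2)·(1) + (0.8)·(2)) / 4 = -14/4 = -3.5
  s[U,W] = ((2.8)·(-1) + (-0.2)·(2) + (-1.2)·(-1) + (-2.2)·(2) + (0.8)·(-2)) / 4 = -8/4 = -2
  s[V,V] = ((-4)·(-4) + (-1)·(-1) + (2)·(2) + (1)·(1) + (2)·(2)) / 4 = 26/4 = 6.5
  s[V,W] = ((-4)·(-1) + (-1)·(2) + (2)·(-1) + (1)·(2) + (2)·(-2)) / 4 = -2/4 = -0.5
  s[W,W] = ((-1)·(-1) + (2)·(2) + (-1)·(-1) + (2)·(2) + (-2)·(-2)) / 4 = 14/4 = 3.5
  Sample standard deviations s_i = √(s[i,i]):
  s(U) = √(3.7) = 1.9235
  s(V) = √(6.5) = 2.5495
  s(W) = √(3.5) = 1.8708

Step 3 — r_{ij} = s_{ij} / (s_i · s_j):
  r[U,U] = 1 (diagonal).
  r[U,V] = -3.5 / (1.9235 · 2.5495) = -3.5 / 4.9041 = -0.7137
  r[U,W] = -2 / (1.9235 · 1.8708) = -2 / 3.5986 = -0.5558
  r[V,V] = 1 (diagonal).
  r[V,W] = -0.5 / (2.5495 · 1.8708) = -0.5 / 4.7697 = -0.1048
  r[W,W] = 1 (diagonal).

R is symmetric with unit diagonal. Assembling:

R = [[1, -0.7137, -0.5558],
 [-0.7137, 1, -0.1048],
 [-0.5558, -0.1048, 1]]


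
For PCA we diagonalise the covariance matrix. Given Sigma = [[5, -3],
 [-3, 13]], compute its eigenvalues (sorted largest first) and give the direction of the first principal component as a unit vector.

Step 1 — characteristic polynomial of 2×2 Sigma:
  det(Sigma - λI) = λ² - trace · λ + det = 0.
  trace = 5 + 13 = 18, det = 5·13 - (-3)² = 56.
Step 2 — discriminant:
  Δ = trace² - 4·det = 324 - 224 = 100.
Step 3 — eigenvalues:
  λ = (trace ± √Δ)/2 = (18 ± 10)/2,
  λ_1 = 14,  λ_2 = 4.

Step 4 — unit eigenvector for λ_1: solve (Sigma - λ_1 I)v = 0. First row:
  (5 - 14)·v_x + (-3)·v_y = 0, i.e. (-9)·v_x + (-3)·v_y = 0,
  so v ∝ (b, λ_1 - a) = (-3, 9); multiply by -1 so the first entry is positive: u = (3, -9).
  ||u|| = √((3)² + (-9)²) = √(90) ≈ 9.4868,
  v_1 = u/||u|| ≈ (0.3162, -0.9487) (||v_1|| = 1).

λ_1 = 14,  λ_2 = 4;  v_1 ≈ (0.3162, -0.9487)


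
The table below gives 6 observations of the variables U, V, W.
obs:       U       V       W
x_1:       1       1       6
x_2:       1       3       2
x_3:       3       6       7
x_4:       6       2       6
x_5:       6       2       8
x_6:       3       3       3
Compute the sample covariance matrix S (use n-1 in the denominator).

Step 1 — column means:
  mean(U) = (1 + 1 + 3 + 6 + 6 + 3) / 6 = 20/6 = 3.3333
  mean(V) = (1 + 3 + 6 + 2 + 2 + 3) / 6 = 17/6 = 2.8333
  mean(W) = (6 + 2 + 7 + 6 + 8 + 3) / 6 = 32/6 = 5.3333

Step 2 — sample covariance S[i,j] = (1/(n-1)) · Σ_k (x_{k,i} - mean_i) · (x_{k,j} - mean_j), with n-1 = 5.
  S[U,U] = ((-2.3333)·(-2.3333) + (-2.3333)·(-2.3333) + (-0.3333)·(-0.3333) + (2.6667)·(2.6667) + (2.6667)·(2.6667) + (-0.3333)·(-0.3333)) / 5 = 25.3333/5 = 5.0667
  S[U,V] = ((-2.3333)·(-1.8333) + (-2.3333)·(0.1667) + (-0.3333)·(3.1667) + (2.6667)·(-0.8333) + (2.6667)·(-0.8333) + (-0.3333)·(0.1667)) / 5 = -1.6667/5 = -0.3333
  S[U,W] = ((-2.3333)·(0.6667) + (-2.3333)·(-3.3333) + (-0.3333)·(1.6667) + (2.6667)·(0.6667) + (2.6667)·(2.6667) + (-0.3333)·(-2.3333)) / 5 = 15.3333/5 = 3.0667
  S[V,V] = ((-1.8333)·(-1.8333) + (0.1667)·(0.1667) + (3.1667)·(3.1667) + (-0.8333)·(-0.8333) + (-0.8333)·(-0.8333) + (0.1667)·(0.1667)) / 5 = 14.8333/5 = 2.9667
  S[V,W] = ((-1.8333)·(0.6667) + (0.1667)·(-3.3333) + (3.1667)·(1.6667) + (-0.8333)·(0.6667) + (-0.8333)·(2.6667) + (0.1667)·(-2.3333)) / 5 = 0.3333/5 = 0.0667
  S[W,W] = ((0.6667)·(0.6667) + (-3.3333)·(-3.3333) + (1.6667)·(1.6667) + (0.6667)·(0.6667) + (2.6667)·(2.6667) + (-2.3333)·(-2.3333)) / 5 = 27.3333/5 = 5.4667

S is symmetric (S[j,i] = S[i,j]). Assembling:

S = [[5.0667, -0.3333, 3.0667],
 [-0.3333, 2.9667, 0.0667],
 [3.0667, 0.0667, 5.4667]]


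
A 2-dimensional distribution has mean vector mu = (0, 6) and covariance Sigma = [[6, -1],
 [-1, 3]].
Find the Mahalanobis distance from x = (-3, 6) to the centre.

Step 1 — centre the observation: (x - mu) = (-3, 0).

Step 2 — invert Sigma. det(Sigma) = 6·3 - (-1)² = 17.
  Sigma^{-1} = (1/det) · [[d, -b], [-b, a]] = [[0.1765, 0.0588],
 [0.0588, 0.3529]].

Step 3 — form the quadratic (x - mu)^T · Sigma^{-1} · (x - mu):
  Sigma^{-1} · (x - mu) = (-0.5294, -0.1765).
  (x - mu)^T · [Sigma^{-1} · (x - mu)] = (-3)·(-0.5294) + (0)·(-0.1765) = 1.5882.

Step 4 — take square root: d = √(1.5882) ≈ 1.2603.

d(x, mu) = √(1.5882) ≈ 1.2603


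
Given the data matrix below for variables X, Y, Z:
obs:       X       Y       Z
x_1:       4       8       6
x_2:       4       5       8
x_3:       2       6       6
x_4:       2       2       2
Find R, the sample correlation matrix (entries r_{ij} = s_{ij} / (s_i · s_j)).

Step 1 — column means:
  mean(X) = (4 + 4 + 2 + 2) / 4 = 12/4 = 3
  mean(Y) = (8 + 5 + 6 + 2) / 4 = 21/4 = 5.25
  mean(Z) = (6 + 8 + 6 + 2) / 4 = 22/4 = 5.5

Step 2 — sample variances and covariances s[i,j] = (1/(n-1)) · Σ_k (x_{k,i} - mean_i) · (x_{k,j} - mean_j), with n-1 = 3:
  s[X,X] = ((1)·(1) + (1)·(1) + (-1)·(-1) + (-1)·(-1)) / 3 = 4/3 = 1.3333
  s[X,Y] = ((1)·(2.75) + (1)·(-0.25) + (-1)·(0.75) + (-1)·(-3.25)) / 3 = 5/3 = 1.6667
  s[X,Z] = ((1)·(0.5) + (1)·(2.5) + (-1)·(0.5) + (-1)·(-3.5)) / 3 = 6/3 = 2
  s[Y,Y] = ((2.75)·(2.75) + (-0.25)·(-0.25) + (0.75)·(0.75) + (-3.25)·(-3.25)) / 3 = 18.75/3 = 6.25
  s[Y,Z] = ((2.75)·(0.5) + (-0.25)·(2.5) + (0.75)·(0.5) + (-3.25)·(-3.5)) / 3 = 12.5/3 = 4.1667
  s[Z,Z] = ((0.5)·(0.5) + (2.5)·(2.5) + (0.5)·(0.5) + (-3.5)·(-3.5)) / 3 = 19/3 = 6.3333
  Sample standard deviations s_i = √(s[i,i]):
  s(X) = √(1.3333) = 1.1547
  s(Y) = √(6.25) = 2.5
  s(Z) = √(6.3333) = 2.5166

Step 3 — r_{ij} = s_{ij} / (s_i · s_j):
  r[X,X] = 1 (diagonal).
  r[X,Y] = 1.6667 / (1.1547 · 2.5) = 1.6667 / 2.8868 = 0.5774
  r[X,Z] = 2 / (1.1547 · 2.5166) = 2 / 2.9059 = 0.6882
  r[Y,Y] = 1 (diagonal).
  r[Y,Z] = 4.1667 / (2.5 · 2.5166) = 4.1667 / 6.2915 = 0.6623
  r[Z,Z] = 1 (diagonal).

R is symmetric with unit diagonal. Assembling:

R = [[1, 0.5774, 0.6882],
 [0.5774, 1, 0.6623],
 [0.6882, 0.6623, 1]]


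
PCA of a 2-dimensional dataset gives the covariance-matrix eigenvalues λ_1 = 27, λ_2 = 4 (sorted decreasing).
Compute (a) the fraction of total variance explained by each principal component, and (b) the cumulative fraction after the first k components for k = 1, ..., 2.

Step 1 — total variance = trace(Sigma) = Σ λ_i = 27 + 4 = 31.

Step 2 — fraction explained by component i = λ_i / Σ λ:
  PC1: 27/31 = 0.871
  PC2: 4/31 = 0.129

Step 3 — cumulative fraction after k components = (λ_1 + ... + λ_k) / Σ λ:
  k = 1: 27/31 = 0.871
  k = 2: (27 + 4)/31 = 31/31 = 1

Summary (fraction, with percent):

explained: PC1 0.871 (87.1%), PC2 0.129 (12.9%);  cumulative: 0.871, 1


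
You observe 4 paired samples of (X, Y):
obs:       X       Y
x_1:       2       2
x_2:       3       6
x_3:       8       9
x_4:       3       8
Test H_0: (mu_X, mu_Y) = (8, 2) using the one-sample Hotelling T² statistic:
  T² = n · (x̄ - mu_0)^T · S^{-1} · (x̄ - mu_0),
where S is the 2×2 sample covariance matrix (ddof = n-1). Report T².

Step 1 — sample mean vector:
  mean(X) = (2 + 3 + 8 + 3) / 4 = 16/4 = 4
  mean(Y) = (2 + 6 + 9 + 8) / 4 = 25/4 = 6.25
  x̄ = (4, 6.25),  deviation x̄ - mu_0 = (4, 6.25) - (8, 2) = (-4, 4.25).

Step 2 — sample covariance matrix, S[i,j] = (1/(n-1)) · Σ_k (x_{k,i} - mean_i) · (x_{k,j} - mean_j), divisor n-1 = 3:
  S[X,X] = ((-2)·(-2) + (-1)·(-1) + (4)·(4) + (-1)·(-1)) / 3 = 22/3 = 7.3333
  S[X,Y] = ((-2)·(-4.25) + (-1)·(-0.25) + (4)·(2.75) + (-1)·(1.75)) / 3 = 18/3 = 6
  S[Y,Y] = ((-4.25)·(-4.25) + (-0.25)·(-0.25) + (2.75)·(2.75) + (1.75)·(1.75)) / 3 = 28.75/3 = 9.5833
  S = [[7.3333, 6],
 [6, 9.5833]].

Step 3 — invert S. det(S) = 7.3333·9.5833 - (6)² = 34.2778.
  S^{-1} = (1/det) · [[d, -b], [-b, a]] = [[0.2796, -0.175],
 [-0.175, 0.2139]].

Step 4 — quadratic form (x̄ - mu_0)^T · S^{-1} · (x̄ - mu_0):
  S^{-1} · (x̄ - mu_0) = (-1.8622, 1.6094),
  (x̄ - mu_0)^T · [...] = (-4)·(-1.8622) + (4.25)·(1.6094) = 14.2889.

Step 5 — scale by n: T² = 4 · 14.2889 = 57.1556.

T² ≈ 57.1556


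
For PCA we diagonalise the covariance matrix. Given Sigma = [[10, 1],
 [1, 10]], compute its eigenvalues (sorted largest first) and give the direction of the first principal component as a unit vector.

Step 1 — characteristic polynomial of 2×2 Sigma:
  det(Sigma - λI) = λ² - trace · λ + det = 0.
  trace = 10 + 10 = 20, det = 10·10 - (1)² = 99.
Step 2 — discriminant:
  Δ = trace² - 4·det = 400 - 396 = 4.
Step 3 — eigenvalues:
  λ = (trace ± √Δ)/2 = (20 ± 2)/2,
  λ_1 = 11,  λ_2 = 9.

Step 4 — unit eigenvector for λ_1: solve (Sigma - λ_1 I)v = 0. First row:
  (10 - 11)·v_x + (1)·v_y = 0, i.e. (-1)·v_x + (1)·v_y = 0,
  so v ∝ (b, λ_1 - a) = (1, 1) = u.
  ||u|| = √((1)² + (1)²) = √(2) ≈ 1.4142,
  v_1 = u/||u|| ≈ (0.7071, 0.7071) (||v_1|| = 1).

λ_1 = 11,  λ_2 = 9;  v_1 ≈ (0.7071, 0.7071)


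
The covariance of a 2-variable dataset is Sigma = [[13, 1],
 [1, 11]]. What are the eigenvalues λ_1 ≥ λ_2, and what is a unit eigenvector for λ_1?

Step 1 — characteristic polynomial of 2×2 Sigma:
  det(Sigma - λI) = λ² - trace · λ + det = 0.
  trace = 13 + 11 = 24, det = 13·11 - (1)² = 142.
Step 2 — discriminant:
  Δ = trace² - 4·det = 576 - 568 = 8.
Step 3 — eigenvalues:
  λ = (trace ± √Δ)/2 = (24 ± 2.8284)/2,
  λ_1 = 13.4142,  λ_2 = 10.5858.

Step 4 — unit eigenvector for λ_1: solve (Sigma - λ_1 I)v = 0. First row:
  (13 - 13.4142)·v_x + (1)·v_y = 0, i.e. (-0.4142)·v_x + (1)·v_y = 0,
  so v ∝ (b, λ_1 - a) = (1, 0.4142) = u.
  ||u|| = √((1)² + (0.4142)²) = √(1.1716) ≈ 1.0824,
  v_1 = u/||u|| ≈ (0.9239, 0.3827) (||v_1|| = 1).

λ_1 = 13.4142,  λ_2 = 10.5858;  v_1 ≈ (0.9239, 0.3827)


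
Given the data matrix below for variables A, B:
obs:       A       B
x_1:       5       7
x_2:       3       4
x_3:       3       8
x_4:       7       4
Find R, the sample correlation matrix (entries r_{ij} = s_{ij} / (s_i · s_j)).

Step 1 — column means:
  mean(A) = (5 + 3 + 3 + 7) / 4 = 18/4 = 4.5
  mean(B) = (7 + 4 + 8 + 4) / 4 = 23/4 = 5.75

Step 2 — sample variances and covariances s[i,j] = (1/(n-1)) · Σ_k (x_{k,i} - mean_i) · (x_{k,j} - mean_j), with n-1 = 3:
  s[A,A] = ((0.5)·(0.5) + (-1.5)·(-1.5) + (-1.5)·(-1.5) + (2.5)·(2.5)) / 3 = 11/3 = 3.6667
  s[A,B] = ((0.5)·(1.25) + (-1.5)·(-1.75) + (-1.5)·(2.25) + (2.5)·(-1.75)) / 3 = -4.5/3 = -1.5
  s[B,B] = ((1.25)·(1.25) + (-1.75)·(-1.75) + (2.25)·(2.25) + (-1.75)·(-1.75)) / 3 = 12.75/3 = 4.25
  Sample standard deviations s_i = √(s[i,i]):
  s(A) = √(3.6667) = 1.9149
  s(B) = √(4.25) = 2.0616

Step 3 — r_{ij} = s_{ij} / (s_i · s_j):
  r[A,A] = 1 (diagonal).
  r[A,B] = -1.5 / (1.9149 · 2.0616) = -1.5 / 3.9476 = -0.38
  r[B,B] = 1 (diagonal).

R is symmetric with unit diagonal. Assembling:

R = [[1, -0.38],
 [-0.38, 1]]


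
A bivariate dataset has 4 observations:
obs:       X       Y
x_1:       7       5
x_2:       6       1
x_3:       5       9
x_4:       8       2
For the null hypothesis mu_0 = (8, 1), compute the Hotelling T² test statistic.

Step 1 — sample mean vector:
  mean(X) = (7 + 6 + 5 + 8) / 4 = 26/4 = 6.5
  mean(Y) = (5 + 1 + 9 + 2) / 4 = 17/4 = 4.25
  x̄ = (6.5, 4.25),  deviation x̄ - mu_0 = (6.5, 4.25) - (8, 1) = (-1.5, 3.25).

Step 2 — sample covariance matrix, S[i,j] = (1/(n-1)) · Σ_k (x_{k,i} - mean_i) · (x_{k,j} - mean_j), divisor n-1 = 3:
  S[X,X] = ((0.5)·(0.5) + (-0.5)·(-0.5) + (-1.5)·(-1.5) + (1.5)·(1.5)) / 3 = 5/3 = 1.6667
  S[X,Y] = ((0.5)·(0.75) + (-0.5)·(-3.25) + (-1.5)·(4.75) + (1.5)·(-2.25)) / 3 = -8.5/3 = -2.8333
  S[Y,Y] = ((0.75)·(0.75) + (-3.25)·(-3.25) + (4.75)·(4.75) + (-2.25)·(-2.25)) / 3 = 38.75/3 = 12.9167
  S = [[1.6667, -2.8333],
 [-2.8333, 12.9167]].

Step 3 — invert S. det(S) = 1.6667·12.9167 - (-2.8333)² = 13.5.
  S^{-1} = (1/det) · [[d, -b], [-b, a]] = [[0.9568, 0.2099],
 [0.2099, 0.1235]].

Step 4 — quadratic form (x̄ - mu_0)^T · S^{-1} · (x̄ - mu_0):
  S^{-1} · (x̄ - mu_0) = (-0.7531, 0.0864),
  (x̄ - mu_0)^T · [...] = (-1.5)·(-0.7531) + (3.25)·(0.0864) = 1.4105.

Step 5 — scale by n: T² = 4 · 1.4105 = 5.642.

T² ≈ 5.642


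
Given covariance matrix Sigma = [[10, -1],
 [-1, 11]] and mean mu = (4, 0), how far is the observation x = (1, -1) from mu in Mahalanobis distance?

Step 1 — centre the observation: (x - mu) = (-3, -1).

Step 2 — invert Sigma. det(Sigma) = 10·11 - (-1)² = 109.
  Sigma^{-1} = (1/det) · [[d, -b], [-b, a]] = [[0.1009, 0.0092],
 [0.0092, 0.0917]].

Step 3 — form the quadratic (x - mu)^T · Sigma^{-1} · (x - mu):
  Sigma^{-1} · (x - mu) = (-0.3119, -0.1193).
  (x - mu)^T · [Sigma^{-1} · (x - mu)] = (-3)·(-0.3119) + (-1)·(-0.1193) = 1.055.

Step 4 — take square root: d = √(1.055) ≈ 1.0272.

d(x, mu) = √(1.055) ≈ 1.0272


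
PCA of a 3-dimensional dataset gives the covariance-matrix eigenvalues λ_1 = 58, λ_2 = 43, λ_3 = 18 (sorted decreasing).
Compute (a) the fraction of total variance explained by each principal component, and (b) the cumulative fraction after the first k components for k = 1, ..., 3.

Step 1 — total variance = trace(Sigma) = Σ λ_i = 58 + 43 + 18 = 119.

Step 2 — fraction explained by component i = λ_i / Σ λ:
  PC1: 58/119 = 0.4874
  PC2: 43/119 = 0.3613
  PC3: 18/119 = 0.1513

Step 3 — cumulative fraction after k components = (λ_1 + ... + λ_k) / Σ λ:
  k = 1: 58/119 = 0.4874
  k = 2: (58 + 43)/119 = 101/119 = 0.8487
  k = 3: (58 + 43 + 18)/119 = 119/119 = 1

Summary (fraction, with percent):

explained: PC1 0.4874 (48.74%), PC2 0.3613 (36.13%), PC3 0.1513 (15.13%);  cumulative: 0.4874, 0.8487, 1


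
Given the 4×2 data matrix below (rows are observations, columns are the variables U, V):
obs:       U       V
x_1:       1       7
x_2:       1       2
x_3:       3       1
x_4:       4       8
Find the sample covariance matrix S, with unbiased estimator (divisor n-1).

Step 1 — column means:
  mean(U) = (1 + 1 + 3 + 4) / 4 = 9/4 = 2.25
  mean(V) = (7 + 2 + 1 + 8) / 4 = 18/4 = 4.5

Step 2 — sample covariance S[i,j] = (1/(n-1)) · Σ_k (x_{k,i} - mean_i) · (x_{k,j} - mean_j), with n-1 = 3.
  S[U,U] = ((-1.25)·(-1.25) + (-1.25)·(-1.25) + (0.75)·(0.75) + (1.75)·(1.75)) / 3 = 6.75/3 = 2.25
  S[U,V] = ((-1.25)·(2.5) + (-1.25)·(-2.5) + (0.75)·(-3.5) + (1.75)·(3.5)) / 3 = 3.5/3 = 1.1667
  S[V,V] = ((2.5)·(2.5) + (-2.5)·(-2.5) + (-3.5)·(-3.5) + (3.5)·(3.5)) / 3 = 37/3 = 12.3333

S is symmetric (S[j,i] = S[i,j]). Assembling:

S = [[2.25, 1.1667],
 [1.1667, 12.3333]]


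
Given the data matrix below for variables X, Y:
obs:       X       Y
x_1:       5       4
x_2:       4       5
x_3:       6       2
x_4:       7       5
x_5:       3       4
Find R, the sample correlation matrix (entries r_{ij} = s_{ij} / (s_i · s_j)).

Step 1 — column means:
  mean(X) = (5 + 4 + 6 + 7 + 3) / 5 = 25/5 = 5
  mean(Y) = (4 + 5 + 2 + 5 + 4) / 5 = 20/5 = 4

Step 2 — sample variances and covariances s[i,j] = (1/(n-1)) · Σ_k (x_{k,i} - mean_i) · (x_{k,j} - mean_j), with n-1 = 4:
  s[X,X] = ((0)·(0) + (-1)·(-1) + (1)·(1) + (2)·(2) + (-2)·(-2)) / 4 = 10/4 = 2.5
  s[X,Y] = ((0)·(0) + (-1)·(1) + (1)·(-2) + (2)·(1) + (-2)·(0)) / 4 = -1/4 = -0.25
  s[Y,Y] = ((0)·(0) + (1)·(1) + (-2)·(-2) + (1)·(1) + (0)·(0)) / 4 = 6/4 = 1.5
  Sample standard deviations s_i = √(s[i,i]):
  s(X) = √(2.5) = 1.5811
  s(Y) = √(1.5) = 1.2247

Step 3 — r_{ij} = s_{ij} / (s_i · s_j):
  r[X,X] = 1 (diagonal).
  r[X,Y] = -0.25 / (1.5811 · 1.2247) = -0.25 / 1.9365 = -0.1291
  r[Y,Y] = 1 (diagonal).

R is symmetric with unit diagonal. Assembling:

R = [[1, -0.1291],
 [-0.1291, 1]]


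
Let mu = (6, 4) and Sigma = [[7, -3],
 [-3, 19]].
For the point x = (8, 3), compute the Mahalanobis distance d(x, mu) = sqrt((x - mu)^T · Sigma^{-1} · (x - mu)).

Step 1 — centre the observation: (x - mu) = (2, -1).

Step 2 — invert Sigma. det(Sigma) = 7·19 - (-3)² = 124.
  Sigma^{-1} = (1/det) · [[d, -b], [-b, a]] = [[0.1532, 0.0242],
 [0.0242, 0.0565]].

Step 3 — form the quadratic (x - mu)^T · Sigma^{-1} · (x - mu):
  Sigma^{-1} · (x - mu) = (0.2823, -0.0081).
  (x - mu)^T · [Sigma^{-1} · (x - mu)] = (2)·(0.2823) + (-1)·(-0.0081) = 0.5726.

Step 4 — take square root: d = √(0.5726) ≈ 0.7567.

d(x, mu) = √(0.5726) ≈ 0.7567
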